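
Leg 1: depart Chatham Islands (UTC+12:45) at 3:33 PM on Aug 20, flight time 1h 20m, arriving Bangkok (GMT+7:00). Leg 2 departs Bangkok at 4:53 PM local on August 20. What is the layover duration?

Convert departure to UTC: 3:33 PM − 12:45 = 2:48 AM UTC on Aug 20.
Add 1 hour 20 minutes flight time → 4:08 AM UTC.
Bangkok is UTC+7:00, so local arrival = 4:08 AM + 7:00 = 11:08 AM on Aug 20.
Layover = 4:53 PM − 11:08 AM = 5 hours 45 minutes.

5 hours 45 minutes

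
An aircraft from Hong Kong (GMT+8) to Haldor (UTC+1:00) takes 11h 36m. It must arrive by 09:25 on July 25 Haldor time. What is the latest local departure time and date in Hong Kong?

04:49 on Jul 25

Target arrival in UTC: 09:25 − 1:00 = 08:25 on Jul 25.
Subtract 11 hours 36 minutes → departure 20:49 UTC on Jul 24.
Hong Kong is UTC+8:00: 20:49 + 8:00 = 04:49 on Jul 25.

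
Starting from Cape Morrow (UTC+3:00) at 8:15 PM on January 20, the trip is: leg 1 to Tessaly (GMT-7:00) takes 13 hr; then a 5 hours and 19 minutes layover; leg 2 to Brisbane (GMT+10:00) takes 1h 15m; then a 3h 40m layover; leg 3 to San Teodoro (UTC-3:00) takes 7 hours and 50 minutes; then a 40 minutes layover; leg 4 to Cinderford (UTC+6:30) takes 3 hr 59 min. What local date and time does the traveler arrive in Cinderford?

Convert departure to UTC: 8:15 PM − 3:00 = 5:15 PM UTC on Jan 20.
Add 13 hours leg 1 → 6:15 AM UTC (Jan 21).
Add 5 hours and 19 minutes layover in Tessaly → 11:34 AM UTC.
Add 1 hour 15 minutes leg 2 → 12:49 PM UTC.
Add 3 hours 40 minutes layover in Brisbane → 4:29 PM UTC.
Add 7 hours and 50 minutes leg 3 → 12:19 AM UTC (Jan 22).
Add 40 minutes layover in San Teodoro → 12:59 AM UTC.
Add 3 hours 59 minutes leg 4 → 4:58 AM UTC.
Cinderford is UTC+6:30, so local arrival = 4:58 AM + 6:30 = 11:28 AM on Jan 22.

11:28 AM on Jan 22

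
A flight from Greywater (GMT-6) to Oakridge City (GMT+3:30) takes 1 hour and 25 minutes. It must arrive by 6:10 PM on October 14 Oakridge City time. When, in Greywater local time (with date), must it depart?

Target arrival in UTC: 6:10 PM − 3:30 = 2:40 PM on Oct 14.
Subtract 1 hour and 25 minutes → departure 1:15 PM UTC on Oct 14.
Greywater is UTC−6:00: 1:15 PM − 6:00 = 7:15 AM on Oct 14.

7:15 AM on October 14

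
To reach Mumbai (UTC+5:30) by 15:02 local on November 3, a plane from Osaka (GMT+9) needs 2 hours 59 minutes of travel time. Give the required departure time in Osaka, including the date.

Target arrival in UTC: 15:02 − 5:30 = 09:32 on Nov 3.
Subtract 2 hours 59 minutes → departure 06:33 UTC on Nov 3.
Osaka is UTC+9:00: 06:33 + 9:00 = 15:33 on Nov 3.

15:33 on November 3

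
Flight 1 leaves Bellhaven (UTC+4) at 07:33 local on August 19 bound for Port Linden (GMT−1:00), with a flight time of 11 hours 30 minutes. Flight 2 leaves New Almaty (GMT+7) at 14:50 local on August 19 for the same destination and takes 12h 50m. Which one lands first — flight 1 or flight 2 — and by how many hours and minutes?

the first, by 5 hours 37 minutes

Flight 1 in UTC: 07:33 − 4:00 = 03:33 on Aug 19.
+11 hours and 30 minutes → arrive 15:03 UTC on Aug 19.
Flight 2 in UTC: 14:50 − 7:00 = 07:50 on Aug 19.
+12 hours 50 minutes → arrive 20:40 UTC on Aug 19.
Flight 1 lands earlier by 5 hours 37 minutes.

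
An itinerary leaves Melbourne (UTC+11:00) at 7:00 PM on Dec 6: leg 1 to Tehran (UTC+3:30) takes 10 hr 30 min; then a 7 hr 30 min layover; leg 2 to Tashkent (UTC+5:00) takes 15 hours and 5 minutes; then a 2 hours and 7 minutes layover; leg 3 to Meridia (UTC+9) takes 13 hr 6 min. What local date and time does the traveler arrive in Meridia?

Convert departure to UTC: 7:00 PM − 11:00 = 8:00 AM UTC on Dec 6.
Add 10 hours 30 minutes leg 1 → 6:30 PM UTC.
Add 7 hours 30 minutes layover in Tehran → 2:00 AM UTC (Dec 7).
Add 15 hours 5 minutes leg 2 → 5:05 PM UTC.
Add 2 hours 7 minutes layover in Tashkent → 7:12 PM UTC.
Add 13 hours 6 minutes leg 3 → 8:18 AM UTC (Dec 8).
Meridia is UTC+9:00, so local arrival = 8:18 AM + 9:00 = 5:18 PM on Dec 8.

5:18 PM on December 8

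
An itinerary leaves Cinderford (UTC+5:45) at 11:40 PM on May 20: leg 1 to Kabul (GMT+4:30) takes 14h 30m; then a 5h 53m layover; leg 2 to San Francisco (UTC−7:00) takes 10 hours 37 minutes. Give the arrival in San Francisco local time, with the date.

5:55 PM on May 21

Convert departure to UTC: 11:40 PM − 5:45 = 5:55 PM UTC on May 20.
Add 14 hours 30 minutes leg 1 → 8:25 AM UTC (May 21).
Add 5 hours 53 minutes layover in Kabul → 2:18 PM UTC.
Add 10 hours and 37 minutes leg 2 → 12:55 AM UTC (May 22).
San Francisco is UTC−7:00, so local arrival = 12:55 AM − 7:00 = 5:55 PM on May 21.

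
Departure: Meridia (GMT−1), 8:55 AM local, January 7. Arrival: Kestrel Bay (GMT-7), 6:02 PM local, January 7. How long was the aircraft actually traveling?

15 hours 7 minutes

Departure in UTC: 8:55 AM + 1:00 = 9:55 AM on Jan 7.
Arrival in UTC: 6:02 PM + 7:00 = 1:02 AM on Jan 8.
Elapsed = 1:02 AM − 9:55 AM (+1 day) = 15 hours 7 minutes.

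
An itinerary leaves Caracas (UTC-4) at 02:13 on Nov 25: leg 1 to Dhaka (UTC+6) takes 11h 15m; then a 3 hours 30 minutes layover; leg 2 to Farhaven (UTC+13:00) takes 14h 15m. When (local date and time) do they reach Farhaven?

Convert departure to UTC: 02:13 + 4:00 = 06:13 UTC on Nov 25.
Add 11 hours 15 minutes leg 1 → 17:28 UTC.
Add 3 hours 30 minutes layover in Dhaka → 20:58 UTC.
Add 14 hours 15 minutes leg 2 → 11:13 UTC (Nov 26).
Farhaven is UTC+13:00, so local arrival = 11:13 + 13:00 = 00:13 on Nov 27.

00:13 on November 27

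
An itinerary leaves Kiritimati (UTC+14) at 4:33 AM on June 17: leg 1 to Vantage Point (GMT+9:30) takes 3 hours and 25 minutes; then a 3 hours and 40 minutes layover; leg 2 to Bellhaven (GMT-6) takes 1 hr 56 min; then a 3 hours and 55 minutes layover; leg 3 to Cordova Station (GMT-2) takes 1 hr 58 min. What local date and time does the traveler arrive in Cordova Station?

3:27 AM on June 17

Convert departure to UTC: 4:33 AM − 14:00 = 2:33 PM UTC on Jun 16.
Add 3 hours 25 minutes leg 1 → 5:58 PM UTC.
Add 3 hours and 40 minutes layover in Vantage Point → 9:38 PM UTC.
Add 1 hour 56 minutes leg 2 → 11:34 PM UTC.
Add 3 hours 55 minutes layover in Bellhaven → 3:29 AM UTC (Jun 17).
Add 1 hour 58 minutes leg 3 → 5:27 AM UTC.
Cordova Station is UTC−2:00, so local arrival = 5:27 AM − 2:00 = 3:27 AM on Jun 17.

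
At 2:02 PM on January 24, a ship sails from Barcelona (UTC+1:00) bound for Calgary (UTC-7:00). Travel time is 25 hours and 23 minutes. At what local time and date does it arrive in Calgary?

Convert departure to UTC: 2:02 PM − 1:00 = 1:02 PM UTC on Jan 24.
Add 25 hours 23 minutes travel time → 2:25 PM UTC (Jan 25).
Calgary is UTC−7:00, so local arrival = 2:25 PM − 7:00 = 7:25 AM on Jan 25.

7:25 AM on Jan 25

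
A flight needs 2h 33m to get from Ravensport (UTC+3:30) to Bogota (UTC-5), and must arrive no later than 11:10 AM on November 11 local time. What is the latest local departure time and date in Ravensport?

5:07 PM on November 11

Target arrival in UTC: 11:10 AM + 5:00 = 4:10 PM on Nov 11.
Subtract 2 hours and 33 minutes → departure 1:37 PM UTC on Nov 11.
Ravensport is UTC+3:30: 1:37 PM + 3:30 = 5:07 PM on Nov 11.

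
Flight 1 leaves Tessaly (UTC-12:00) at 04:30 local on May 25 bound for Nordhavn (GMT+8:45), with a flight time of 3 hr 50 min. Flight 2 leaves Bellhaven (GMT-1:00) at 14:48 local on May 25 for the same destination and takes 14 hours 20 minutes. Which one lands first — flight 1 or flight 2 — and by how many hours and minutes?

the first, by 9 hours 48 minutes

Flight 1 in UTC: 04:30 + 12:00 = 16:30 on May 25.
+3 hours and 50 minutes → arrive 20:20 UTC on May 25.
Flight 2 in UTC: 14:48 + 1:00 = 15:48 on May 25.
+14 hours 20 minutes → arrive 06:08 UTC on May 26.
Flight 1 lands earlier by 9 hours 48 minutes.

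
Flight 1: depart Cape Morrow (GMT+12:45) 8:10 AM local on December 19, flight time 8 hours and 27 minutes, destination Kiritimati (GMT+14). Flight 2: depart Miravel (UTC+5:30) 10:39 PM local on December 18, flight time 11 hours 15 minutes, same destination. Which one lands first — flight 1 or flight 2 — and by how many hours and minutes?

Flight 1 in UTC: 8:10 AM − 12:45 = 7:25 PM on Dec 18.
+8 hours and 27 minutes → arrive 3:52 AM UTC on Dec 19.
Flight 2 in UTC: 10:39 PM − 5:30 = 5:09 PM on Dec 18.
+11 hours 15 minutes → arrive 4:24 AM UTC on Dec 19.
Flight 1 lands earlier by 32 minutes.

the first, by 32 minutes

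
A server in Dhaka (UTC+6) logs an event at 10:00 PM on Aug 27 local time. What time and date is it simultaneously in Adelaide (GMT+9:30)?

1:30 AM on Aug 28

In UTC: 10:00 PM − 6:00 = 4:00 PM on Aug 27.
Adelaide is UTC+9:30: 4:00 PM + 9:30 = 1:30 AM on Aug 28.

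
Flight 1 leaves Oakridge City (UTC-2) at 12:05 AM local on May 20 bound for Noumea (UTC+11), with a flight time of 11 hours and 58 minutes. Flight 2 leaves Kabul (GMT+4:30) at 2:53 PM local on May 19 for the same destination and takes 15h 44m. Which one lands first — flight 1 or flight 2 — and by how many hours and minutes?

Flight 1 in UTC: 12:05 AM + 2:00 = 2:05 AM on May 20.
+11 hours 58 minutes → arrive 2:03 PM UTC on May 20.
Flight 2 in UTC: 2:53 PM − 4:30 = 10:23 AM on May 19.
+15 hours 44 minutes → arrive 2:07 AM UTC on May 20.
Flight 2 lands earlier by 11 hours 56 minutes.

the second, by 11 hours 56 minutes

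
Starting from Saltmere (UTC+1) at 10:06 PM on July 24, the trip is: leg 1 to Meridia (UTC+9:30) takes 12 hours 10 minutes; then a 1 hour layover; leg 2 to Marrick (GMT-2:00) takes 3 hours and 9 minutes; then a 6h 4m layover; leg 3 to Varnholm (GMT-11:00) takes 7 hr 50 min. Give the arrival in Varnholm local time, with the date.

Convert departure to UTC: 10:06 PM − 1:00 = 9:06 PM UTC on Jul 24.
Add 12 hours 10 minutes leg 1 → 9:16 AM UTC (Jul 25).
Add 1 hour layover in Meridia → 10:16 AM UTC.
Add 3 hours 9 minutes leg 2 → 1:25 PM UTC.
Add 6 hours and 4 minutes layover in Marrick → 7:29 PM UTC.
Add 7 hours and 50 minutes leg 3 → 3:19 AM UTC (Jul 26).
Varnholm is UTC−11:00, so local arrival = 3:19 AM − 11:00 = 4:19 PM on Jul 25.

4:19 PM on Jul 25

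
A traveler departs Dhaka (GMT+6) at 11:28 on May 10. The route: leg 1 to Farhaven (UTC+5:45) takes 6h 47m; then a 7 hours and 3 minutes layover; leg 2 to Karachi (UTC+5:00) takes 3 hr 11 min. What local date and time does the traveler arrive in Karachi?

Convert departure to UTC: 11:28 − 6:00 = 05:28 UTC on May 10.
Add 6 hours and 47 minutes leg 1 → 12:15 UTC.
Add 7 hours and 3 minutes layover in Farhaven → 19:18 UTC.
Add 3 hours and 11 minutes leg 2 → 22:29 UTC.
Karachi is UTC+5:00, so local arrival = 22:29 + 5:00 = 03:29 on May 11.

03:29 on May 11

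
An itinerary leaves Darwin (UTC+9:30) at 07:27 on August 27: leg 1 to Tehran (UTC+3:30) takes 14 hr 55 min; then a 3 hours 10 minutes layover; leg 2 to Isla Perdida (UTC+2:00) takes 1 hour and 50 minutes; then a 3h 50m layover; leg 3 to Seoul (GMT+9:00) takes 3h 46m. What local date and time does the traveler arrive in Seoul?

10:28 on August 28

Convert departure to UTC: 07:27 − 9:30 = 21:57 UTC on Aug 26.
Add 14 hours 55 minutes leg 1 → 12:52 UTC (Aug 27).
Add 3 hours and 10 minutes layover in Tehran → 16:02 UTC.
Add 1 hour 50 minutes leg 2 → 17:52 UTC.
Add 3 hours 50 minutes layover in Isla Perdida → 21:42 UTC.
Add 3 hours and 46 minutes leg 3 → 01:28 UTC (Aug 28).
Seoul is UTC+9:00, so local arrival = 01:28 + 9:00 = 10:28 on Aug 28.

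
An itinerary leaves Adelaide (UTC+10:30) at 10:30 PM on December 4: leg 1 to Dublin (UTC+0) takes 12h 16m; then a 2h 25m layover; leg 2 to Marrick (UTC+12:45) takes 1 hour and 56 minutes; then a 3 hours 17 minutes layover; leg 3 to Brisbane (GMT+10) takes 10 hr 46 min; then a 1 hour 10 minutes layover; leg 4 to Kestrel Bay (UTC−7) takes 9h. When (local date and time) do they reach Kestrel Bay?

Convert departure to UTC: 10:30 PM − 10:30 = 12:00 PM UTC on Dec 4.
Add 12 hours 16 minutes leg 1 → 12:16 AM UTC (Dec 5).
Add 2 hours and 25 minutes layover in Dublin → 2:41 AM UTC.
Add 1 hour 56 minutes leg 2 → 4:37 AM UTC.
Add 3 hours and 17 minutes layover in Marrick → 7:54 AM UTC.
Add 10 hours and 46 minutes leg 3 → 6:40 PM UTC.
Add 1 hour and 10 minutes layover in Brisbane → 7:50 PM UTC.
Add 9 hours leg 4 → 4:50 AM UTC (Dec 6).
Kestrel Bay is UTC−7:00, so local arrival = 4:50 AM − 7:00 = 9:50 PM on Dec 5.

9:50 PM on December 5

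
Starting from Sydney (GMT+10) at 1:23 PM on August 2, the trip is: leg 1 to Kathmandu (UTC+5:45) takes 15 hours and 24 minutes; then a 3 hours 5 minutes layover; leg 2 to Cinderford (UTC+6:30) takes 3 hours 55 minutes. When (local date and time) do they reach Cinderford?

Convert departure to UTC: 1:23 PM − 10:00 = 3:23 AM UTC on Aug 2.
Add 15 hours and 24 minutes leg 1 → 6:47 PM UTC.
Add 3 hours 5 minutes layover in Kathmandu → 9:52 PM UTC.
Add 3 hours and 55 minutes leg 2 → 1:47 AM UTC (Aug 3).
Cinderford is UTC+6:30, so local arrival = 1:47 AM + 6:30 = 8:17 AM on Aug 3.

8:17 AM on August 3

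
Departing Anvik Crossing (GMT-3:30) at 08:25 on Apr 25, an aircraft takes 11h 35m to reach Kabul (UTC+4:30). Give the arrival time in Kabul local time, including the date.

04:00 on Apr 26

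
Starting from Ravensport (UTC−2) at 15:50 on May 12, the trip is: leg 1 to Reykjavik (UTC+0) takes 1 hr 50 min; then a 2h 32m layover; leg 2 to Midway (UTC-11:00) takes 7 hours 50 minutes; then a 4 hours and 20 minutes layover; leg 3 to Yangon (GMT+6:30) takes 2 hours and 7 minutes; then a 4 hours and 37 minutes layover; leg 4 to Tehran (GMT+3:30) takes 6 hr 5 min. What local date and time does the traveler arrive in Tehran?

02:41 on May 14

Convert departure to UTC: 15:50 + 2:00 = 17:50 UTC on May 12.
Add 1 hour 50 minutes leg 1 → 19:40 UTC.
Add 2 hours 32 minutes layover in Reykjavik → 22:12 UTC.
Add 7 hours and 50 minutes leg 2 → 06:02 UTC (May 13).
Add 4 hours and 20 minutes layover in Midway → 10:22 UTC.
Add 2 hours and 7 minutes leg 3 → 12:29 UTC.
Add 4 hours and 37 minutes layover in Yangon → 17:06 UTC.
Add 6 hours and 5 minutes leg 4 → 23:11 UTC.
Tehran is UTC+3:30, so local arrival = 23:11 + 3:30 = 02:41 on May 14.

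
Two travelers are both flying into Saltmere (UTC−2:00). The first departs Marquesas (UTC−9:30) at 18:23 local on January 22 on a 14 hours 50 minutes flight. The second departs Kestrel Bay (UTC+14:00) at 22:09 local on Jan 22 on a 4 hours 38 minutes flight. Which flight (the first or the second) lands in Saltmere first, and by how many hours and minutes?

Flight 1 in UTC: 18:23 + 9:30 = 03:53 on Jan 23.
+14 hours and 50 minutes → arrive 18:43 UTC on Jan 23.
Flight 2 in UTC: 22:09 − 14:00 = 08:09 on Jan 22.
+4 hours 38 minutes → arrive 12:47 UTC on Jan 22.
Flight 2 lands earlier by 29 hours 56 minutes.

the second, by 29 hours 56 minutes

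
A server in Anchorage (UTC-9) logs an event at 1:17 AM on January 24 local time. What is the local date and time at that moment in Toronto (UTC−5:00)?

5:17 AM on Jan 24

Toronto is 4:00 ahead of Anchorage.
Shift by the zone difference: 1:17 AM + 4:00 = 5:17 AM on Jan 24 in Toronto.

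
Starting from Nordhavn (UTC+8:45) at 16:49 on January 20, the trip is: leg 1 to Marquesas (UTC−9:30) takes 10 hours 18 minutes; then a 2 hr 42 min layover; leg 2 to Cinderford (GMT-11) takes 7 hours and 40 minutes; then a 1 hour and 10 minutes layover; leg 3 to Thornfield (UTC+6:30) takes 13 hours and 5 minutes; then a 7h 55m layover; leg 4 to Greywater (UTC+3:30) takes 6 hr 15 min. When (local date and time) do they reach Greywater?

Convert departure to UTC: 16:49 − 8:45 = 08:04 UTC on Jan 20.
Add 10 hours 18 minutes leg 1 → 18:22 UTC.
Add 2 hours 42 minutes layover in Marquesas → 21:04 UTC.
Add 7 hours 40 minutes leg 2 → 04:44 UTC (Jan 21).
Add 1 hour and 10 minutes layover in Cinderford → 05:54 UTC.
Add 13 hours 5 minutes leg 3 → 18:59 UTC.
Add 7 hours 55 minutes layover in Thornfield → 02:54 UTC (Jan 22).
Add 6 hours 15 minutes leg 4 → 09:09 UTC.
Greywater is UTC+3:30, so local arrival = 09:09 + 3:30 = 12:39 on Jan 22.

12:39 on January 22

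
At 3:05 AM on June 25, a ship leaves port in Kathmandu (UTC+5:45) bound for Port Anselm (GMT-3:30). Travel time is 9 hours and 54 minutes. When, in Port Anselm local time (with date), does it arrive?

3:44 AM on Jun 25

Convert departure to UTC: 3:05 AM − 5:45 = 9:20 PM UTC on Jun 24.
Add 9 hours and 54 minutes travel time → 7:14 AM UTC (Jun 25).
Port Anselm is UTC−3:30, so local arrival = 7:14 AM − 3:30 = 3:44 AM on Jun 25.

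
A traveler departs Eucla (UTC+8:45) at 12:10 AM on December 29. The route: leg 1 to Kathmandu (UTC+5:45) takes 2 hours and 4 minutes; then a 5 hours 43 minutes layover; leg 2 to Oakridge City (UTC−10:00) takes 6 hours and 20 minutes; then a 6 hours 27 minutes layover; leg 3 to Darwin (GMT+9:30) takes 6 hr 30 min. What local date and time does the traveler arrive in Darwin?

Convert departure to UTC: 12:10 AM − 8:45 = 3:25 PM UTC on Dec 28.
Add 2 hours and 4 minutes leg 1 → 5:29 PM UTC.
Add 5 hours 43 minutes layover in Kathmandu → 11:12 PM UTC.
Add 6 hours and 20 minutes leg 2 → 5:32 AM UTC (Dec 29).
Add 6 hours 27 minutes layover in Oakridge City → 11:59 AM UTC.
Add 6 hours and 30 minutes leg 3 → 6:29 PM UTC.
Darwin is UTC+9:30, so local arrival = 6:29 PM + 9:30 = 3:59 AM on Dec 30.

3:59 AM on Dec 30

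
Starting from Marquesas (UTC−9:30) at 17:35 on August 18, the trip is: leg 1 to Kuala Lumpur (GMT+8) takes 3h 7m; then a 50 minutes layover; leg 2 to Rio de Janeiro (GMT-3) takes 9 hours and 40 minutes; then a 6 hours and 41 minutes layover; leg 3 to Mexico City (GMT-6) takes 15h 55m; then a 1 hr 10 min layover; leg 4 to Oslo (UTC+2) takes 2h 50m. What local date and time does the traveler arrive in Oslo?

Convert departure to UTC: 17:35 + 9:30 = 03:05 UTC on Aug 19.
Add 3 hours and 7 minutes leg 1 → 06:12 UTC.
Add 50 minutes layover in Kuala Lumpur → 07:02 UTC.
Add 9 hours 40 minutes leg 2 → 16:42 UTC.
Add 6 hours and 41 minutes layover in Rio de Janeiro → 23:23 UTC.
Add 15 hours 55 minutes leg 3 → 15:18 UTC (Aug 20).
Add 1 hour 10 minutes layover in Mexico City → 16:28 UTC.
Add 2 hours and 50 minutes leg 4 → 19:18 UTC.
Oslo is UTC+2:00, so local arrival = 19:18 + 2:00 = 21:18 on Aug 20.

21:18 on Aug 20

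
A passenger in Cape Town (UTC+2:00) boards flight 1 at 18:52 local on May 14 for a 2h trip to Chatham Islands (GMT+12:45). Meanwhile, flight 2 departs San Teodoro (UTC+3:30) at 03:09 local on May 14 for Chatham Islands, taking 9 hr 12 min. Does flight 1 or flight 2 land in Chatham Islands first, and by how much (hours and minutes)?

Flight 1 in UTC: 18:52 − 2:00 = 16:52 on May 14.
+2 hours → arrive 18:52 UTC on May 14.
Flight 2 in UTC: 03:09 − 3:30 = 23:39 on May 13.
+9 hours and 12 minutes → arrive 08:51 UTC on May 14.
Flight 2 lands earlier by 10 hours 1 minute.

the second, by 10 hours 1 minute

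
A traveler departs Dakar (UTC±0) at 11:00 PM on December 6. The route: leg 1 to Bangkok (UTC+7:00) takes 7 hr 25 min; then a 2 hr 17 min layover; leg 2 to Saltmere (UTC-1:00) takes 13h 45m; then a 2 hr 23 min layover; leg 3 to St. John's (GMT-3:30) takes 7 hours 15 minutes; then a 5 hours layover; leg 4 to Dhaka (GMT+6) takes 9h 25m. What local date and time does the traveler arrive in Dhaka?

4:30 AM on December 9

Dakar is at UTC+0, so departure is already 11:00 PM UTC on Dec 6.
Add 7 hours 25 minutes leg 1 → 6:25 AM UTC (Dec 7).
Add 2 hours and 17 minutes layover in Bangkok → 8:42 AM UTC.
Add 13 hours 45 minutes leg 2 → 10:27 PM UTC.
Add 2 hours 23 minutes layover in Saltmere → 12:50 AM UTC (Dec 8).
Add 7 hours 15 minutes leg 3 → 8:05 AM UTC.
Add 5 hours layover in St. John's → 1:05 PM UTC.
Add 9 hours and 25 minutes leg 4 → 10:30 PM UTC.
Dhaka is UTC+6:00, so local arrival = 10:30 PM + 6:00 = 4:30 AM on Dec 9.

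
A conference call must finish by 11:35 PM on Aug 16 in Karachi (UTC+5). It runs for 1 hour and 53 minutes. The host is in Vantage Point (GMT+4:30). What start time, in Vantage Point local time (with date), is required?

Target end time in UTC: 11:35 PM − 5:00 = 6:35 PM on Aug 16.
Subtract 1 hour and 53 minutes → start 4:42 PM UTC on Aug 16.
Vantage Point is UTC+4:30: 4:42 PM + 4:30 = 9:12 PM on Aug 16.

9:12 PM on August 16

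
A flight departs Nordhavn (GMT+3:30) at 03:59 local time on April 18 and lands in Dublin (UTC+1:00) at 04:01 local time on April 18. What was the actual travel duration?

2 hours 32 minutes

Departure in UTC: 03:59 − 3:30 = 00:29 on Apr 18.
Arrival in UTC: 04:01 − 1:00 = 03:01 on Apr 18.
Elapsed = 03:01 − 00:29 = 2 hours 32 minutes.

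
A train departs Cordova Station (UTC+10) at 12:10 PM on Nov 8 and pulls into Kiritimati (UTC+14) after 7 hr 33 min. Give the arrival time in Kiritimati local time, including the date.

Kiritimati is 4:00 ahead of Cordova Station.
After 7 hours and 33 minutes it is 7:43 PM in Cordova Station.
Shift by the zone difference: 7:43 PM + 4:00 = 11:43 PM on Nov 8 in Kiritimati.

11:43 PM on November 8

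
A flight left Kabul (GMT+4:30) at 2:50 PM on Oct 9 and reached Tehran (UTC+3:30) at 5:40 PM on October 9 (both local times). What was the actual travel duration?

3 hours 50 minutes

Departure in UTC: 2:50 PM − 4:30 = 10:20 AM on Oct 9.
Arrival in UTC: 5:40 PM − 3:30 = 2:10 PM on Oct 9.
Elapsed = 2:10 PM − 10:20 AM = 3 hours 50 minutes.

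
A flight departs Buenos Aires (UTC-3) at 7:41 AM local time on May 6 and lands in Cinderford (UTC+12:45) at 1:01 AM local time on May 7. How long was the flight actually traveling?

1 hour 35 minutes

Cinderford is 15:45 ahead of Buenos Aires.
Clock-face elapsed time (ignoring zones) is 17 hours 20 minutes.
Actual elapsed = 17 hours 20 minutes − 15:45 = 1 hour 35 minutes.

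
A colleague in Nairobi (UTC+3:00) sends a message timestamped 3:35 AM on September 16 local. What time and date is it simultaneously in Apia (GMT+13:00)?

In UTC: 3:35 AM − 3:00 = 12:35 AM on Sep 16.
Apia is UTC+13:00: 12:35 AM + 13:00 = 1:35 PM on Sep 16.

1:35 PM on Sep 16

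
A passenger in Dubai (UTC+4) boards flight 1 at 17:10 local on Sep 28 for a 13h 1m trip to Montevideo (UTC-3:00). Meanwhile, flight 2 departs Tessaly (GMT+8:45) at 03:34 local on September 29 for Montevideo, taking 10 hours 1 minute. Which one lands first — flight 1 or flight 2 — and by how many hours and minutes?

the first, by 2 hours 39 minutes

Flight 1 in UTC: 17:10 − 4:00 = 13:10 on Sep 28.
+13 hours 1 minute → arrive 02:11 UTC on Sep 29.
Flight 2 in UTC: 03:34 − 8:45 = 18:49 on Sep 28.
+10 hours 1 minute → arrive 04:50 UTC on Sep 29.
Flight 1 lands earlier by 2 hours 39 minutes.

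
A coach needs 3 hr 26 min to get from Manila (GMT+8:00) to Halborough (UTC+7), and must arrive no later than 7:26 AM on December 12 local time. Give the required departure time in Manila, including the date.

5:00 AM on Dec 12

Target arrival in UTC: 7:26 AM − 7:00 = 12:26 AM on Dec 12.
Subtract 3 hours 26 minutes → departure 9:00 PM UTC on Dec 11.
Manila is UTC+8:00: 9:00 PM + 8:00 = 5:00 AM on Dec 12.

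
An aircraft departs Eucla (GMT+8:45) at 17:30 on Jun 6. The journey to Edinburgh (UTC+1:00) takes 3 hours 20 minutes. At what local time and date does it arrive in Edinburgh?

13:05 on June 6

Convert departure to UTC: 17:30 − 8:45 = 08:45 UTC on Jun 6.
Add 3 hours and 20 minutes travel time → 12:05 UTC.
Edinburgh is UTC+1:00, so local arrival = 12:05 + 1:00 = 13:05 on Jun 6.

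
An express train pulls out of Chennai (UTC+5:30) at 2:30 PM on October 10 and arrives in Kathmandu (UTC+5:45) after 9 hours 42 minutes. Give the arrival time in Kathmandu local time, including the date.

Convert departure to UTC: 2:30 PM − 5:30 = 9:00 AM UTC on Oct 10.
Add 9 hours 42 minutes travel time → 6:42 PM UTC.
Kathmandu is UTC+5:45, so local arrival = 6:42 PM + 5:45 = 12:27 AM on Oct 11.

12:27 AM on October 11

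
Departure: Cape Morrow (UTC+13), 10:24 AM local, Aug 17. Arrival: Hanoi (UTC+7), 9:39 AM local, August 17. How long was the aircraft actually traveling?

5 hours 15 minutes

Departure in UTC: 10:24 AM − 13:00 = 9:24 PM on Aug 16.
Arrival in UTC: 9:39 AM − 7:00 = 2:39 AM on Aug 17.
Elapsed = 2:39 AM − 9:24 PM (+1 day) = 5 hours 15 minutes.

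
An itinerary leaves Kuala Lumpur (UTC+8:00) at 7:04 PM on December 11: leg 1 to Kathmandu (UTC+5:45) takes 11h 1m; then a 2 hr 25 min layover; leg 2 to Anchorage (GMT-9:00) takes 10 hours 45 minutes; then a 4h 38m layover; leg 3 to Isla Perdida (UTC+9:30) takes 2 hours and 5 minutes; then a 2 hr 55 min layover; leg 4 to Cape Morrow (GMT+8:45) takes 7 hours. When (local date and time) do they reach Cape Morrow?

12:38 PM on December 13

Convert departure to UTC: 7:04 PM − 8:00 = 11:04 AM UTC on Dec 11.
Add 11 hours and 1 minute leg 1 → 10:05 PM UTC.
Add 2 hours 25 minutes layover in Kathmandu → 12:30 AM UTC (Dec 12).
Add 10 hours 45 minutes leg 2 → 11:15 AM UTC.
Add 4 hours 38 minutes layover in Anchorage → 3:53 PM UTC.
Add 2 hours 5 minutes leg 3 → 5:58 PM UTC.
Add 2 hours 55 minutes layover in Isla Perdida → 8:53 PM UTC.
Add 7 hours leg 4 → 3:53 AM UTC (Dec 13).
Cape Morrow is UTC+8:45, so local arrival = 3:53 AM + 8:45 = 12:38 PM on Dec 13.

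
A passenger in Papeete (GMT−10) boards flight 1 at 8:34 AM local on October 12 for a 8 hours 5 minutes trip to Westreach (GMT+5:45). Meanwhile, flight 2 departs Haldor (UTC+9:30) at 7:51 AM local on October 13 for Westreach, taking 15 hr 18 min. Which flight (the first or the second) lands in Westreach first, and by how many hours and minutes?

the first, by 11 hours

Flight 1 in UTC: 8:34 AM + 10:00 = 6:34 PM on Oct 12.
+8 hours and 5 minutes → arrive 2:39 AM UTC on Oct 13.
Flight 2 in UTC: 7:51 AM − 9:30 = 10:21 PM on Oct 12.
+15 hours and 18 minutes → arrive 1:39 PM UTC on Oct 13.
Flight 1 lands earlier by 11 hours.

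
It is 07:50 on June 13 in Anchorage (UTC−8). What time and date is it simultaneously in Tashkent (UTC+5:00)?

In UTC: 07:50 + 8:00 = 15:50 on Jun 13.
Tashkent is UTC+5:00: 15:50 + 5:00 = 20:50 on Jun 13.

20:50 on June 13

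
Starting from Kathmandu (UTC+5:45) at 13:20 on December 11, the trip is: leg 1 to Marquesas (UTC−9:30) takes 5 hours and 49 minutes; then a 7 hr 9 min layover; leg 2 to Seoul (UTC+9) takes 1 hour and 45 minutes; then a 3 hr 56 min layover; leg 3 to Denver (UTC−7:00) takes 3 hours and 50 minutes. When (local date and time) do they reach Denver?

23:04 on December 11

Convert departure to UTC: 13:20 − 5:45 = 07:35 UTC on Dec 11.
Add 5 hours and 49 minutes leg 1 → 13:24 UTC.
Add 7 hours 9 minutes layover in Marquesas → 20:33 UTC.
Add 1 hour and 45 minutes leg 2 → 22:18 UTC.
Add 3 hours 56 minutes layover in Seoul → 02:14 UTC (Dec 12).
Add 3 hours and 50 minutes leg 3 → 06:04 UTC.
Denver is UTC−7:00, so local arrival = 06:04 − 7:00 = 23:04 on Dec 11.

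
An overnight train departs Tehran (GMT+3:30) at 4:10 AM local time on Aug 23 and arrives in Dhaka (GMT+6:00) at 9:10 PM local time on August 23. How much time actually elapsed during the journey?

Departure in UTC: 4:10 AM − 3:30 = 12:40 AM on Aug 23.
Arrival in UTC: 9:10 PM − 6:00 = 3:10 PM on Aug 23.
Elapsed = 3:10 PM − 12:40 AM = 14 hours 30 minutes.

14 hours 30 minutes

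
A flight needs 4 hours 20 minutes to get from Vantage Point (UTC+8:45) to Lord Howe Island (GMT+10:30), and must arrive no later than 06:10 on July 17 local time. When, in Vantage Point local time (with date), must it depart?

00:05 on July 17

Target arrival in UTC: 06:10 − 10:30 = 19:40 on Jul 16.
Subtract 4 hours 20 minutes → departure 15:20 UTC on Jul 16.
Vantage Point is UTC+8:45: 15:20 + 8:45 = 00:05 on Jul 17.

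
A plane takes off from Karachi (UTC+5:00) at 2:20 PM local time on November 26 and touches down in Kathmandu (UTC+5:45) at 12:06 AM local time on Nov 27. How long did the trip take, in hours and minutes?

Departure in UTC: 2:20 PM − 5:00 = 9:20 AM on Nov 26.
Arrival in UTC: 12:06 AM − 5:45 = 6:21 PM on Nov 26.
Elapsed = 6:21 PM − 9:20 AM = 9 hours 1 minute.

9 hours 1 minute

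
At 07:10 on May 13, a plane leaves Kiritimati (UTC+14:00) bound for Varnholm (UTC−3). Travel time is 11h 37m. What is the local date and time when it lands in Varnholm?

Convert departure to UTC: 07:10 − 14:00 = 17:10 UTC on May 12.
Add 11 hours 37 minutes travel time → 04:47 UTC (May 13).
Varnholm is UTC−3:00, so local arrival = 04:47 − 3:00 = 01:47 on May 13.

01:47 on May 13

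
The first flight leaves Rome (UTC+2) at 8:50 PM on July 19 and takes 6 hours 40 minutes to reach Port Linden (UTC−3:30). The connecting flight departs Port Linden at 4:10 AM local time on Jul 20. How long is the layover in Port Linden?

Convert departure to UTC: 8:50 PM − 2:00 = 6:50 PM UTC on Jul 19.
Add 6 hours 40 minutes flight time → 1:30 AM UTC (Jul 20).
Port Linden is UTC−3:30, so local arrival = 1:30 AM − 3:30 = 10:00 PM on Jul 19.
Layover = 4:10 AM − 10:00 PM (+1 day) = 6 hours 10 minutes.

6 hours 10 minutes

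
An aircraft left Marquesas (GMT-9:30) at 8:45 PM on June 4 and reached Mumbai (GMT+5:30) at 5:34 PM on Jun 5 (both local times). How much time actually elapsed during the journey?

5 hours 49 minutes

Departure in UTC: 8:45 PM + 9:30 = 6:15 AM on Jun 5.
Arrival in UTC: 5:34 PM − 5:30 = 12:04 PM on Jun 5.
Elapsed = 12:04 PM − 6:15 AM = 5 hours 49 minutes.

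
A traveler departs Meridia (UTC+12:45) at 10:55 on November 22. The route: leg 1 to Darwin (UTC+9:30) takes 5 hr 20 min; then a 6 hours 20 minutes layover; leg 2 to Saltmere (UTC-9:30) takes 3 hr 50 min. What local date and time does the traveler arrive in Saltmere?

04:10 on Nov 22

Convert departure to UTC: 10:55 − 12:45 = 22:10 UTC on Nov 21.
Add 5 hours and 20 minutes leg 1 → 03:30 UTC (Nov 22).
Add 6 hours and 20 minutes layover in Darwin → 09:50 UTC.
Add 3 hours 50 minutes leg 2 → 13:40 UTC.
Saltmere is UTC−9:30, so local arrival = 13:40 − 9:30 = 04:10 on Nov 22.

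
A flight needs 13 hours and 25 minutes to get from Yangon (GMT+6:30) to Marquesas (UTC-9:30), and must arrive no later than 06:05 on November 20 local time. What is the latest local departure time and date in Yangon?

08:40 on November 20

Target arrival in UTC: 06:05 + 9:30 = 15:35 on Nov 20.
Subtract 13 hours and 25 minutes → departure 02:10 UTC on Nov 20.
Yangon is UTC+6:30: 02:10 + 6:30 = 08:40 on Nov 20.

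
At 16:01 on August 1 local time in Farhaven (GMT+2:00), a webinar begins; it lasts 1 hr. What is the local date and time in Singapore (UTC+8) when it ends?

Convert start to UTC: 16:01 − 2:00 = 14:01 UTC on Aug 1.
Add 1 hour duration → 15:01 UTC.
Singapore is UTC+8:00, so local end time = 15:01 + 8:00 = 23:01 on Aug 1.

23:01 on August 1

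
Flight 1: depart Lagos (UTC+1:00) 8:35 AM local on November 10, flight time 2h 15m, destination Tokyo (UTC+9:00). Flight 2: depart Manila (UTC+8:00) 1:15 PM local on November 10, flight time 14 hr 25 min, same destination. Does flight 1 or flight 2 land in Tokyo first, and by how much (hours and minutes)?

Flight 1 in UTC: 8:35 AM − 1:00 = 7:35 AM on Nov 10.
+2 hours 15 minutes → arrive 9:50 AM UTC on Nov 10.
Flight 2 in UTC: 1:15 PM − 8:00 = 5:15 AM on Nov 10.
+14 hours and 25 minutes → arrive 7:40 PM UTC on Nov 10.
Flight 1 lands earlier by 9 hours 50 minutes.

the first, by 9 hours 50 minutes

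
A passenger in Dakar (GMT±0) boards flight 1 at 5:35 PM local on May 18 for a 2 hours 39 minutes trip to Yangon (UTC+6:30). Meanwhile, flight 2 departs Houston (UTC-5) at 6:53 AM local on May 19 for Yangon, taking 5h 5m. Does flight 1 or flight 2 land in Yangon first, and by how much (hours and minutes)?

Flight 1 departs at 5:35 PM UTC (May 18).
+2 hours and 39 minutes → arrive 8:14 PM UTC on May 18.
Flight 2 in UTC: 6:53 AM + 5:00 = 11:53 AM on May 19.
+5 hours 5 minutes → arrive 4:58 PM UTC on May 19.
Flight 1 lands earlier by 20 hours 44 minutes.

the first, by 20 hours 44 minutes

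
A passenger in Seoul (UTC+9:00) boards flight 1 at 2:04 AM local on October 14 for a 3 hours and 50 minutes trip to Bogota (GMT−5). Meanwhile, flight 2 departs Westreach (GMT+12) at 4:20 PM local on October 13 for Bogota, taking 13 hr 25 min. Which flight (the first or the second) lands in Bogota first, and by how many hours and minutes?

Flight 1 in UTC: 2:04 AM − 9:00 = 5:04 PM on Oct 13.
+3 hours and 50 minutes → arrive 8:54 PM UTC on Oct 13.
Flight 2 in UTC: 4:20 PM − 12:00 = 4:20 AM on Oct 13.
+13 hours 25 minutes → arrive 5:45 PM UTC on Oct 13.
Flight 2 lands earlier by 3 hours 9 minutes.

the second, by 3 hours 9 minutes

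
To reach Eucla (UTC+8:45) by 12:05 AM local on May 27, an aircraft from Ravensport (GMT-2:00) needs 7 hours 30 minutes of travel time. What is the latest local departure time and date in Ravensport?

5:50 AM on May 26

Target arrival in UTC: 12:05 AM − 8:45 = 3:20 PM on May 26.
Subtract 7 hours and 30 minutes → departure 7:50 AM UTC on May 26.
Ravensport is UTC−2:00: 7:50 AM − 2:00 = 5:50 AM on May 26.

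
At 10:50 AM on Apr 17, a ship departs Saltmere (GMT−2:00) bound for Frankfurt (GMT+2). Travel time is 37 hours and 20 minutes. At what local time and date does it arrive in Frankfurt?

4:10 AM on April 19

Frankfurt is 4:00 ahead of Saltmere.
After 37 hours 20 minutes it is 12:10 AM (Apr 19) in Saltmere.
Shift by the zone difference: 12:10 AM + 4:00 = 4:10 AM on Apr 19 in Frankfurt.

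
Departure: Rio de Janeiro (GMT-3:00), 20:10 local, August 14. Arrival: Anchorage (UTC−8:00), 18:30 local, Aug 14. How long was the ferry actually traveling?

3 hours 20 minutes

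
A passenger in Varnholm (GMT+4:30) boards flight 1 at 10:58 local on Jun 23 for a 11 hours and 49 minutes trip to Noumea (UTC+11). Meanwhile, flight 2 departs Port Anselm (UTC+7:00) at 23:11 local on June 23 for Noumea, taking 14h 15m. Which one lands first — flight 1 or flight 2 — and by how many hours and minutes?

Flight 1 in UTC: 10:58 − 4:30 = 06:28 on Jun 23.
+11 hours and 49 minutes → arrive 18:17 UTC on Jun 23.
Flight 2 in UTC: 23:11 − 7:00 = 16:11 on Jun 23.
+14 hours and 15 minutes → arrive 06:26 UTC on Jun 24.
Flight 1 lands earlier by 12 hours 9 minutes.

the first, by 12 hours 9 minutes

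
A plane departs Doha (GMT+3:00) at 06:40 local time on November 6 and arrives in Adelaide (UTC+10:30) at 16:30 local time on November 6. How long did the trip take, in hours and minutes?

2 hours 20 minutes

Departure in UTC: 06:40 − 3:00 = 03:40 on Nov 6.
Arrival in UTC: 16:30 − 10:30 = 06:00 on Nov 6.
Elapsed = 06:00 − 03:40 = 2 hours 20 minutes.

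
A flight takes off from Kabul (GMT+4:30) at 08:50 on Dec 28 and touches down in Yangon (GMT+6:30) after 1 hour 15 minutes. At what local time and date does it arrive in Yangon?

12:05 on December 28

Convert departure to UTC: 08:50 − 4:30 = 04:20 UTC on Dec 28.
Add 1 hour 15 minutes travel time → 05:35 UTC.
Yangon is UTC+6:30, so local arrival = 05:35 + 6:30 = 12:05 on Dec 28.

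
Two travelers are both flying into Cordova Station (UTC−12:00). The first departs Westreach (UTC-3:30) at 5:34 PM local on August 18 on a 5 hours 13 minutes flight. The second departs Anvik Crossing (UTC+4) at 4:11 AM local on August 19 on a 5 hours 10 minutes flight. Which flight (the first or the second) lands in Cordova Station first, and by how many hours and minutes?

Flight 1 in UTC: 5:34 PM + 3:30 = 9:04 PM on Aug 18.
+5 hours 13 minutes → arrive 2:17 AM UTC on Aug 19.
Flight 2 in UTC: 4:11 AM − 4:00 = 12:11 AM on Aug 19.
+5 hours and 10 minutes → arrive 5:21 AM UTC on Aug 19.
Flight 1 lands earlier by 3 hours 4 minutes.

the first, by 3 hours 4 minutes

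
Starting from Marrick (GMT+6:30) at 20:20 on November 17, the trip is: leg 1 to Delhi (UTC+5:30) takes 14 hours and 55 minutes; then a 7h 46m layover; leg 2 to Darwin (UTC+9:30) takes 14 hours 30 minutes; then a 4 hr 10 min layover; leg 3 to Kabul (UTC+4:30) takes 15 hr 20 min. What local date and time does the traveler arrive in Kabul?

Convert departure to UTC: 20:20 − 6:30 = 13:50 UTC on Nov 17.
Add 14 hours and 55 minutes leg 1 → 04:45 UTC (Nov 18).
Add 7 hours and 46 minutes layover in Delhi → 12:31 UTC.
Add 14 hours and 30 minutes leg 2 → 03:01 UTC (Nov 19).
Add 4 hours and 10 minutes layover in Darwin → 07:11 UTC.
Add 15 hours and 20 minutes leg 3 → 22:31 UTC.
Kabul is UTC+4:30, so local arrival = 22:31 + 4:30 = 03:01 on Nov 20.

03:01 on November 20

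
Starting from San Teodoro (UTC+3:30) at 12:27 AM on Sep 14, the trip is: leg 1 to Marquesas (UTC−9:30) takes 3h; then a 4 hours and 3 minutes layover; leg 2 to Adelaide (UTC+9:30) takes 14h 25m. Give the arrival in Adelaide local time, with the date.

3:55 AM on September 15

Convert departure to UTC: 12:27 AM − 3:30 = 8:57 PM UTC on Sep 13.
Add 3 hours leg 1 → 11:57 PM UTC.
Add 4 hours and 3 minutes layover in Marquesas → 4:00 AM UTC (Sep 14).
Add 14 hours 25 minutes leg 2 → 6:25 PM UTC.
Adelaide is UTC+9:30, so local arrival = 6:25 PM + 9:30 = 3:55 AM on Sep 15.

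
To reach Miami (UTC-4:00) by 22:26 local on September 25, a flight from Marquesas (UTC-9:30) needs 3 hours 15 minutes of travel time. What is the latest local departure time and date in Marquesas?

Target arrival in UTC: 22:26 + 4:00 = 02:26 on Sep 26.
Subtract 3 hours 15 minutes → departure 23:11 UTC on Sep 25.
Marquesas is UTC−9:30: 23:11 − 9:30 = 13:41 on Sep 25.

13:41 on September 25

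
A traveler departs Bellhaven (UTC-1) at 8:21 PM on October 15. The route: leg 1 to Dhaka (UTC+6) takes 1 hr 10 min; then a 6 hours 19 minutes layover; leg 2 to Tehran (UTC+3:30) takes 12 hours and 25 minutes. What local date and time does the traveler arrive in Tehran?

8:45 PM on October 16

Convert departure to UTC: 8:21 PM + 1:00 = 9:21 PM UTC on Oct 15.
Add 1 hour and 10 minutes leg 1 → 10:31 PM UTC.
Add 6 hours and 19 minutes layover in Dhaka → 4:50 AM UTC (Oct 16).
Add 12 hours and 25 minutes leg 2 → 5:15 PM UTC.
Tehran is UTC+3:30, so local arrival = 5:15 PM + 3:30 = 8:45 PM on Oct 16.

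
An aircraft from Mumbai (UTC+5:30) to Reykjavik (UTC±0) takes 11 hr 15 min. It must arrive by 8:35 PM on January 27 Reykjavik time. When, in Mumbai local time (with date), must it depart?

Target arrival is already UTC: 8:35 PM on Jan 27.
Subtract 11 hours 15 minutes → departure 9:20 AM UTC on Jan 27.
Mumbai is UTC+5:30: 9:20 AM + 5:30 = 2:50 PM on Jan 27.

2:50 PM on January 27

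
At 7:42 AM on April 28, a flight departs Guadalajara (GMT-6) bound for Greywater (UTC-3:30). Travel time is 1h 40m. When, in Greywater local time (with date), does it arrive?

11:52 AM on April 28

Greywater is 2:30 ahead of Guadalajara.
After 1 hour and 40 minutes it is 9:22 AM in Guadalajara.
Shift by the zone difference: 9:22 AM + 2:30 = 11:52 AM on Apr 28 in Greywater.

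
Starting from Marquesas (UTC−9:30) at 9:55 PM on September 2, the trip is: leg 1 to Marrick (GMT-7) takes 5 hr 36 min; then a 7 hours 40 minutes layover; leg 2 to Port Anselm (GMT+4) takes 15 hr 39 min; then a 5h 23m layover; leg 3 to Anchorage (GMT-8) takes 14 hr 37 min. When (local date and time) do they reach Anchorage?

12:20 AM on Sep 5

Convert departure to UTC: 9:55 PM + 9:30 = 7:25 AM UTC on Sep 3.
Add 5 hours and 36 minutes leg 1 → 1:01 PM UTC.
Add 7 hours 40 minutes layover in Marrick → 8:41 PM UTC.
Add 15 hours and 39 minutes leg 2 → 12:20 PM UTC (Sep 4).
Add 5 hours and 23 minutes layover in Port Anselm → 5:43 PM UTC.
Add 14 hours 37 minutes leg 3 → 8:20 AM UTC (Sep 5).
Anchorage is UTC−8:00, so local arrival = 8:20 AM − 8:00 = 12:20 AM on Sep 5.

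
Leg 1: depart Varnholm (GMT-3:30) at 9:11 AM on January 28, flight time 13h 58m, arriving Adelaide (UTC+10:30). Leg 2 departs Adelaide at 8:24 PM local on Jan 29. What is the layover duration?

7 hours 15 minutes

Convert departure to UTC: 9:11 AM + 3:30 = 12:41 PM UTC on Jan 28.
Add 13 hours and 58 minutes flight time → 2:39 AM UTC (Jan 29).
Adelaide is UTC+10:30, so local arrival = 2:39 AM + 10:30 = 1:09 PM on Jan 29.
Layover = 8:24 PM − 1:09 PM = 7 hours 15 minutes.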